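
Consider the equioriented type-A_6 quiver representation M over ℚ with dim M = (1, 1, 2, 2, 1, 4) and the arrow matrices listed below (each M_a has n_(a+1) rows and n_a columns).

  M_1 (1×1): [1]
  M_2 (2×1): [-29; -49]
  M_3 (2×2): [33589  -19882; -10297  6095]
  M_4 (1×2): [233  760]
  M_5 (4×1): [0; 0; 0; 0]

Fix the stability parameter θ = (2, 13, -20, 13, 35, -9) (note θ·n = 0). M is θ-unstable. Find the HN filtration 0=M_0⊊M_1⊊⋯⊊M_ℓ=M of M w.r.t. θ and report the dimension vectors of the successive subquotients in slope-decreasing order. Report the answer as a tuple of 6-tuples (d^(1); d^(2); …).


Barcode: M ≅ I[1,5], I[3,4], I[6,6]^4. HN layers by μ_θ (5 steps, strictly decreasing):
  μ^(1)=35; μ^(2)=13; μ^(3)=-5/3; μ^(4)=-9; μ^(5)=-20

((0, 0, 0, 0, 1, 0); (0, 0, 0, 2, 0, 0); (1, 1, 1, 0, 0, 0); (0, 0, 0, 0, 0, 4); (0, 0, 1, 0, 0, 0))


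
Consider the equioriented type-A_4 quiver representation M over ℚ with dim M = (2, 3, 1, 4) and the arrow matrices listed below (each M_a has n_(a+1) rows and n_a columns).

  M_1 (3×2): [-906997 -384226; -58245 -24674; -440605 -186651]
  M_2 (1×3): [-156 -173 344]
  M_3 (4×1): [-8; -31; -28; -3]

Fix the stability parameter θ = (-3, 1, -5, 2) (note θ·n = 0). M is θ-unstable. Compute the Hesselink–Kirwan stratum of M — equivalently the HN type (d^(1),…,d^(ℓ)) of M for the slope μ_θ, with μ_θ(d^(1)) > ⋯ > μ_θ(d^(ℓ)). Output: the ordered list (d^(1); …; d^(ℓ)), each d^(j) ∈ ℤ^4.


Interval decomposition of M: I[1,2], I[1,4], I[2,2], I[4,4]^3.
HN type (ℓ=4): μ^(1)=2; μ^(2)=1; μ^(3)=-2; μ^(4)=-3

((0, 0, 0, 4); (0, 2, 0, 0); (0, 1, 1, 0); (2, 0, 0, 0))


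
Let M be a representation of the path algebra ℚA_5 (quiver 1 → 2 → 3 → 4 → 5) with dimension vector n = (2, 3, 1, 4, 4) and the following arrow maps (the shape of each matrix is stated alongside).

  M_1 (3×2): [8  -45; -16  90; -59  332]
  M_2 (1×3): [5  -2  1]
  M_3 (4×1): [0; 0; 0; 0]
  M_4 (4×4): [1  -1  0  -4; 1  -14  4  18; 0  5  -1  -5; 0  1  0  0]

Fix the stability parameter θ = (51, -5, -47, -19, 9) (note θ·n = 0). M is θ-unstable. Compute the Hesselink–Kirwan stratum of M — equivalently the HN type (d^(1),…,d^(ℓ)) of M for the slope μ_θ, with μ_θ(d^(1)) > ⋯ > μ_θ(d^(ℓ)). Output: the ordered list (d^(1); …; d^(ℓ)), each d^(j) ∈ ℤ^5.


Interval decomposition of M: I[1,2], I[1,3], I[2,2], I[4,5]^4.
HN type (ℓ=5): μ^(1)=23; μ^(2)=9; μ^(3)=-1/3; μ^(4)=-5; μ^(5)=-19

((1, 1, 0, 0, 0); (0, 0, 0, 0, 4); (1, 1, 1, 0, 0); (0, 1, 0, 0, 0); (0, 0, 0, 4, 0))


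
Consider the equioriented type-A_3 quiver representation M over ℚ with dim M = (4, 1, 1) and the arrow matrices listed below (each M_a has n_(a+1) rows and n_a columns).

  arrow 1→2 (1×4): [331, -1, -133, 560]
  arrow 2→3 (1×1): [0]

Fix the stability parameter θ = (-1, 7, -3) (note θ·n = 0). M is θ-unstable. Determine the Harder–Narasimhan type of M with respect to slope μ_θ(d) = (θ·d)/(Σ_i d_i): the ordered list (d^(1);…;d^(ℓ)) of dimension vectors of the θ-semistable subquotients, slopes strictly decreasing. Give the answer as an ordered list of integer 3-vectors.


Via rank(M_{q-1}∘⋯∘M_p): M ≅ I[1,1]^3, I[1,2], I[3,3].
μ_θ-semistable layers: μ^(1)=7; μ^(2)=-1; μ^(3)=-3

((0, 1, 0); (4, 0, 0); (0, 0, 1))


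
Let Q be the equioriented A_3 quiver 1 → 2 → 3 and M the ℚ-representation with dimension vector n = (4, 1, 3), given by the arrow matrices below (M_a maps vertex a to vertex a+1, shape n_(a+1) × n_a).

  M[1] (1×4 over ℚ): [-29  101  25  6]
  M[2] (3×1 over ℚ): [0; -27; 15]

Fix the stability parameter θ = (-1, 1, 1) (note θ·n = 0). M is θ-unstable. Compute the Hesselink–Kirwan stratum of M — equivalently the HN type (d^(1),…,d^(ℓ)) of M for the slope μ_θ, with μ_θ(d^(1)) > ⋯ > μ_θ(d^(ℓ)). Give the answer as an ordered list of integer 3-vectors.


Barcode: M ≅ I[1,1]^3, I[1,3], I[3,3]^2. HN layers by μ_θ (2 steps, strictly decreasing):
  μ^(1)=1; μ^(2)=-1

((0, 1, 3); (4, 0, 0))


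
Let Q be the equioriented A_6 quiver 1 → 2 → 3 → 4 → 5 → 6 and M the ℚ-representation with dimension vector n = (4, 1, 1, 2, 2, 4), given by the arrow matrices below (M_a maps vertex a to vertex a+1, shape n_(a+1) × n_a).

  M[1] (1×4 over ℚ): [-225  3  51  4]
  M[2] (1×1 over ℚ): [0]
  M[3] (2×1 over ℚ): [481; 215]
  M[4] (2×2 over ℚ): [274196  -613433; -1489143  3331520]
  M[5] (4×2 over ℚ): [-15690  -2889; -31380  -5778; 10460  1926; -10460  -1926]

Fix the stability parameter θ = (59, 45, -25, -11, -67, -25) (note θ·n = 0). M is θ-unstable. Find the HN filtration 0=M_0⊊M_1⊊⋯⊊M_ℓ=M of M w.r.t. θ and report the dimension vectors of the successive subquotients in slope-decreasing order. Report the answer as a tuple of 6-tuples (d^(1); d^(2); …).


Via rank(M_{q-1}∘⋯∘M_p): M ≅ I[1,1]^3, I[1,2], I[3,6], I[4,5], I[6,6]^3.
μ_θ-semistable layers: μ^(1)=59; μ^(2)=52; μ^(3)=-25; μ^(4)=-103/3; μ^(5)=-39

((3, 0, 0, 0, 0, 0); (1, 1, 0, 0, 0, 0); (0, 0, 0, 0, 0, 4); (0, 0, 1, 1, 1, 0); (0, 0, 0, 1, 1, 0))


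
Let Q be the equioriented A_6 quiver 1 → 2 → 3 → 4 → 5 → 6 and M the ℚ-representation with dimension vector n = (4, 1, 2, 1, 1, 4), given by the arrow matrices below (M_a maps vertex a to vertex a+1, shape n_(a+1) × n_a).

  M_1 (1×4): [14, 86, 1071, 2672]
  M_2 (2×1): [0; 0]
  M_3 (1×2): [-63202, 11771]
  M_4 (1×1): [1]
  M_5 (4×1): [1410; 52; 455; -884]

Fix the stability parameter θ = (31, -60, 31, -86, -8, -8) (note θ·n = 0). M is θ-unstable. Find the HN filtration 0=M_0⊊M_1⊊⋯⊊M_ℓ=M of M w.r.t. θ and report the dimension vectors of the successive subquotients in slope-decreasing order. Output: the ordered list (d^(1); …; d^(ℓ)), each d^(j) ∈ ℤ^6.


Interval decomposition of M: I[1,1]^3, I[1,2], I[3,3], I[3,6], I[6,6]^3.
HN type (ℓ=4): μ^(1)=31; μ^(2)=-8; μ^(3)=-29/2; μ^(4)=-55/2

((3, 0, 1, 0, 0, 0); (0, 0, 0, 0, 1, 4); (1, 1, 0, 0, 0, 0); (0, 0, 1, 1, 0, 0))


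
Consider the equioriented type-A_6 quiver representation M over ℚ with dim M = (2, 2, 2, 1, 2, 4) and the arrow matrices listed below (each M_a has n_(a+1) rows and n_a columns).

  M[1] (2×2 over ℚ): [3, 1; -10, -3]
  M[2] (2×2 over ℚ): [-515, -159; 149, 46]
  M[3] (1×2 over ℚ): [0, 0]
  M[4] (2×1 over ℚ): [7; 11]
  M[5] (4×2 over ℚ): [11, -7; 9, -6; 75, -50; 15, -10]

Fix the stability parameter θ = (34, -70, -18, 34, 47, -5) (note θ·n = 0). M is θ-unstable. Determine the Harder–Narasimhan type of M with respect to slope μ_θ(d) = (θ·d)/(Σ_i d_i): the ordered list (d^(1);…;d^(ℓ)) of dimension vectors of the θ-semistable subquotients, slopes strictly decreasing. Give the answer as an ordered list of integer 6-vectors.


Barcode: M ≅ I[1,3]^2, I[4,6], I[5,6], I[6,6]^2. HN layers by μ_θ (4 steps, strictly decreasing):
  μ^(1)=76/3; μ^(2)=21; μ^(3)=-5; μ^(4)=-18

((0, 0, 0, 1, 1, 1); (0, 0, 0, 0, 1, 1); (0, 0, 0, 0, 0, 2); (2, 2, 2, 0, 0, 0))


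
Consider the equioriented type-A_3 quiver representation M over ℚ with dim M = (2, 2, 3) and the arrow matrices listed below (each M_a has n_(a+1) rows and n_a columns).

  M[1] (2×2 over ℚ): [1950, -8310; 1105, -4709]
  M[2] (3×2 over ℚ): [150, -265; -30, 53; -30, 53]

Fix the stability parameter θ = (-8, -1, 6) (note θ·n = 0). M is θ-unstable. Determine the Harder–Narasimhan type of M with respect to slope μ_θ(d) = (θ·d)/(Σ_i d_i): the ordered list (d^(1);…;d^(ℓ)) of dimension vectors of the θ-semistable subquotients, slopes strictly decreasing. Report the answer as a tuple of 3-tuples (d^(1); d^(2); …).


Barcode: M ≅ I[1,1], I[1,3], I[2,2], I[3,3]^2. HN layers by μ_θ (3 steps, strictly decreasing):
  μ^(1)=6; μ^(2)=-1; μ^(3)=-8

((0, 0, 3); (0, 2, 0); (2, 0, 0))


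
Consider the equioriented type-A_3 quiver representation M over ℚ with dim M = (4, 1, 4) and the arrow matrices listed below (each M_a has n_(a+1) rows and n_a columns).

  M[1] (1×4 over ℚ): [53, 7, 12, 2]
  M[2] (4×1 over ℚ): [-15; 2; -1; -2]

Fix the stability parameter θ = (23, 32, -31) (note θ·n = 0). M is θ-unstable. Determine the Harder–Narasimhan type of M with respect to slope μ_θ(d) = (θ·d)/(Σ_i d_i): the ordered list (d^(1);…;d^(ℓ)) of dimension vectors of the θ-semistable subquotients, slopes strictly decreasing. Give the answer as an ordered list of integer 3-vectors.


Via rank(M_{q-1}∘⋯∘M_p): M ≅ I[1,1]^3, I[1,3], I[3,3]^3.
μ_θ-semistable layers: μ^(1)=23; μ^(2)=8; μ^(3)=-31

((3, 0, 0); (1, 1, 1); (0, 0, 3))


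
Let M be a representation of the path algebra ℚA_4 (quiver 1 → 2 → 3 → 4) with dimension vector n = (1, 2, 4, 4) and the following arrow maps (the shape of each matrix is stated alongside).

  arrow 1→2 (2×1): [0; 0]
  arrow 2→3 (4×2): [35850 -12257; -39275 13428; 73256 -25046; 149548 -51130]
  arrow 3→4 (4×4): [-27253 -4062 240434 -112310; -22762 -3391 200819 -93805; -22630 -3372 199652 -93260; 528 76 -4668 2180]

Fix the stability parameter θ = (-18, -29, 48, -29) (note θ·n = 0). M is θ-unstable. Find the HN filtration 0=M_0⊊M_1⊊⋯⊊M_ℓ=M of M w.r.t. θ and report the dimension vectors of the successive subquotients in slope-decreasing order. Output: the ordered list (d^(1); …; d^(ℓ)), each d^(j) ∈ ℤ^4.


Via rank(M_{q-1}∘⋯∘M_p): M ≅ I[1,1], I[2,4]^2, I[3,3]^2, I[4,4]^2.
μ_θ-semistable layers: μ^(1)=48; μ^(2)=19/2; μ^(3)=-18; μ^(4)=-29

((0, 0, 2, 0); (0, 0, 2, 2); (1, 0, 0, 0); (0, 2, 0, 2))


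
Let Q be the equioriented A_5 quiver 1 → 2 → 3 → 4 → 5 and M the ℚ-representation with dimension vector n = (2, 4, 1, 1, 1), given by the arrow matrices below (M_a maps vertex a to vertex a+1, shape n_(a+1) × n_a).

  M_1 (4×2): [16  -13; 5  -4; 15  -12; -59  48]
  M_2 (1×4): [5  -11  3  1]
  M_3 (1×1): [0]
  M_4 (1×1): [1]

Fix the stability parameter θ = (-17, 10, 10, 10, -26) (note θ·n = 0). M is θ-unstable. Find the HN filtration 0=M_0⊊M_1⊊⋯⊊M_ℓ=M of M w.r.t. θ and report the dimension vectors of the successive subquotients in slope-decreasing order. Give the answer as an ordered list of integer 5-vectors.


Via rank(M_{q-1}∘⋯∘M_p): M ≅ I[1,2], I[1,3], I[2,2]^2, I[4,5].
μ_θ-semistable layers: μ^(1)=10; μ^(2)=-8; μ^(3)=-17

((0, 4, 1, 0, 0); (0, 0, 0, 1, 1); (2, 0, 0, 0, 0))


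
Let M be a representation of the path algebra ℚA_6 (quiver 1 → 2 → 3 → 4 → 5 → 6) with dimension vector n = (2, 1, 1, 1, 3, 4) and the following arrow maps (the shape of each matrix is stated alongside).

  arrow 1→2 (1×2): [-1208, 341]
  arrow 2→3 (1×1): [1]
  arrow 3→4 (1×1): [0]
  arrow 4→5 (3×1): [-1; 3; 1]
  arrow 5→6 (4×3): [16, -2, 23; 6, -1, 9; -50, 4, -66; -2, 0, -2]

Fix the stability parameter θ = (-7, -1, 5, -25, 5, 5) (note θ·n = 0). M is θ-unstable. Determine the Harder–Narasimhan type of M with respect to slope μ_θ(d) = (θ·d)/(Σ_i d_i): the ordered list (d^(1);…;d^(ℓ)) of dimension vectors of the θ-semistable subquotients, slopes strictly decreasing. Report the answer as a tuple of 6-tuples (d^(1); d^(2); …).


Interval decomposition of M: I[1,1], I[1,3], I[4,6], I[5,6]^2, I[6,6].
HN type (ℓ=4): μ^(1)=5; μ^(2)=-1; μ^(3)=-7; μ^(4)=-25

((0, 0, 1, 0, 3, 4); (0, 1, 0, 0, 0, 0); (2, 0, 0, 0, 0, 0); (0, 0, 0, 1, 0, 0))


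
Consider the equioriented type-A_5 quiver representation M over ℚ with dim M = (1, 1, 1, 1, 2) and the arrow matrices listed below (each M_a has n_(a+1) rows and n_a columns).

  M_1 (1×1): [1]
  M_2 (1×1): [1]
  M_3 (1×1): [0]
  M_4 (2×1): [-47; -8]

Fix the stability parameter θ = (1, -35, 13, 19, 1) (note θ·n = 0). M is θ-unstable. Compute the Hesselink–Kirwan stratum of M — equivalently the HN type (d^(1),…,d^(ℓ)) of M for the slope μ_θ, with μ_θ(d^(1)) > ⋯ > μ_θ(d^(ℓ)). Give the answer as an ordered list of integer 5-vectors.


Barcode: M ≅ I[1,3], I[4,5], I[5,5]. HN layers by μ_θ (4 steps, strictly decreasing):
  μ^(1)=13; μ^(2)=10; μ^(3)=1; μ^(4)=-17

((0, 0, 1, 0, 0); (0, 0, 0, 1, 1); (0, 0, 0, 0, 1); (1, 1, 0, 0, 0))


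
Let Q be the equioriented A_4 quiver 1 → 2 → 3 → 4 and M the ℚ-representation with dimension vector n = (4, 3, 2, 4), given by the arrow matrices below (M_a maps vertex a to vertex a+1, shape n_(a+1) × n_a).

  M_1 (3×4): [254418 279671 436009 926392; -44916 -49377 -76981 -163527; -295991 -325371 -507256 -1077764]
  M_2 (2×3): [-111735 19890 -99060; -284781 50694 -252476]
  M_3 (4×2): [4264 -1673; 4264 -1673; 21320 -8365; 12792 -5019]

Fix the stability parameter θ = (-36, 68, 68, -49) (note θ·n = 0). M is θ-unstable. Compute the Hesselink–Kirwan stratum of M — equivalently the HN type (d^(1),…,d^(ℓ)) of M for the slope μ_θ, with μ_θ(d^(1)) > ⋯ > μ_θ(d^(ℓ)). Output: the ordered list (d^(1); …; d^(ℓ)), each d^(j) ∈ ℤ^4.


Barcode: M ≅ I[1,1], I[1,2]^2, I[1,4], I[3,3], I[4,4]^3. HN layers by μ_θ (4 steps, strictly decreasing):
  μ^(1)=68; μ^(2)=29; μ^(3)=-36; μ^(4)=-49

((0, 2, 1, 0); (0, 1, 1, 1); (4, 0, 0, 0); (0, 0, 0, 3))


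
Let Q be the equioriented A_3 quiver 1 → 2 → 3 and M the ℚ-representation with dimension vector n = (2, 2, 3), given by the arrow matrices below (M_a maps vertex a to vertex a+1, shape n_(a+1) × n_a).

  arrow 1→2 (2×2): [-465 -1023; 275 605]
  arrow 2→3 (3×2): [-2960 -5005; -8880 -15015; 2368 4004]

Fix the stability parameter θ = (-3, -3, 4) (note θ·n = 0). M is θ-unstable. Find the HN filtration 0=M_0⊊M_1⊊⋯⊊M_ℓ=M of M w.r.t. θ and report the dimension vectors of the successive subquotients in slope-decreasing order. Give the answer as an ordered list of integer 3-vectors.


Via rank(M_{q-1}∘⋯∘M_p): M ≅ I[1,1], I[1,3], I[2,2], I[3,3]^2.
μ_θ-semistable layers: μ^(1)=4; μ^(2)=-3

((0, 0, 3); (2, 2, 0))


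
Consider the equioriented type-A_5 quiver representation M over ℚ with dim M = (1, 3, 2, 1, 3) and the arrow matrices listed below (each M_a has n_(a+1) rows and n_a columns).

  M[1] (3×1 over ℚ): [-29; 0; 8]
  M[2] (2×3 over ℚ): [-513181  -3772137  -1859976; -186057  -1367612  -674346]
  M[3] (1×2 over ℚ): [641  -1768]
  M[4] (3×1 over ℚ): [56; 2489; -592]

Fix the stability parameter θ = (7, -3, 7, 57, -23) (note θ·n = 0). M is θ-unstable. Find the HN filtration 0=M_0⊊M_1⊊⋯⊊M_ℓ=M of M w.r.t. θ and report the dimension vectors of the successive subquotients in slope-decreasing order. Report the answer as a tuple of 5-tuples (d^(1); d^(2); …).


Via rank(M_{q-1}∘⋯∘M_p): M ≅ I[1,5], I[2,2], I[2,3], I[5,5]^2.
μ_θ-semistable layers: μ^(1)=17; μ^(2)=7; μ^(3)=2; μ^(4)=-3; μ^(5)=-23

((0, 0, 0, 1, 1); (0, 0, 2, 0, 0); (1, 1, 0, 0, 0); (0, 2, 0, 0, 0); (0, 0, 0, 0, 2))


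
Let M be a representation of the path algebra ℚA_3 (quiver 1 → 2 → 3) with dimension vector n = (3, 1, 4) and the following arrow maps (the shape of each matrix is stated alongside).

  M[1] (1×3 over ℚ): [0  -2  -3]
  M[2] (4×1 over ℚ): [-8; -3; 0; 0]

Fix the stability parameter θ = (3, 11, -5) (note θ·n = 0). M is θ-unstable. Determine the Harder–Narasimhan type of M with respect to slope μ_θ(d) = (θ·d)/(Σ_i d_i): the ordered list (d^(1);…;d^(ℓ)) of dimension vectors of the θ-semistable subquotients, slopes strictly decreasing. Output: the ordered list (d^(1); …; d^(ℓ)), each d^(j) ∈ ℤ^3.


Via rank(M_{q-1}∘⋯∘M_p): M ≅ I[1,1]^2, I[1,3], I[3,3]^3.
μ_θ-semistable layers: μ^(1)=3; μ^(2)=-5

((3, 1, 1); (0, 0, 3))


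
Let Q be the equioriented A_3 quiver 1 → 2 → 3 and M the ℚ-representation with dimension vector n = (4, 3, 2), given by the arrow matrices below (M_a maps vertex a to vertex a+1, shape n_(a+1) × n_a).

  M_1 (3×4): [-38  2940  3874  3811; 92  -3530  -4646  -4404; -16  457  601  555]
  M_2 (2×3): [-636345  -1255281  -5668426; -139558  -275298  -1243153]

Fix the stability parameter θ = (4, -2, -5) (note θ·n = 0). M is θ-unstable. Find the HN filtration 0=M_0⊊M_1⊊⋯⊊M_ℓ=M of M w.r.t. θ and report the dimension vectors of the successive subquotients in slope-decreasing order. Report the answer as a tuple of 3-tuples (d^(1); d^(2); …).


Interval decomposition of M: I[1,1]^2, I[1,3]^2, I[2,2].
HN type (ℓ=3): μ^(1)=4; μ^(2)=-1; μ^(3)=-2

((2, 0, 0); (2, 2, 2); (0, 1, 0))


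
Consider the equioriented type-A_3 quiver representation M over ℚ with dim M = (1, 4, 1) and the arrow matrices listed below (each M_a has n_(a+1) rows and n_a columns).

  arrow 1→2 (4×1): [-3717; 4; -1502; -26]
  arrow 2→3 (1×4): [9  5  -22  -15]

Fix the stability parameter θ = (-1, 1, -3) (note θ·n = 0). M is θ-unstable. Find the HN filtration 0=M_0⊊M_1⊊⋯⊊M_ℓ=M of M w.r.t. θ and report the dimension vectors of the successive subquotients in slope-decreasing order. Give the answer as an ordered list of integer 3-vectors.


Interval decomposition of M: I[1,3], I[2,2]^3.
HN type (ℓ=2): μ^(1)=1; μ^(2)=-1

((0, 3, 0); (1, 1, 1))


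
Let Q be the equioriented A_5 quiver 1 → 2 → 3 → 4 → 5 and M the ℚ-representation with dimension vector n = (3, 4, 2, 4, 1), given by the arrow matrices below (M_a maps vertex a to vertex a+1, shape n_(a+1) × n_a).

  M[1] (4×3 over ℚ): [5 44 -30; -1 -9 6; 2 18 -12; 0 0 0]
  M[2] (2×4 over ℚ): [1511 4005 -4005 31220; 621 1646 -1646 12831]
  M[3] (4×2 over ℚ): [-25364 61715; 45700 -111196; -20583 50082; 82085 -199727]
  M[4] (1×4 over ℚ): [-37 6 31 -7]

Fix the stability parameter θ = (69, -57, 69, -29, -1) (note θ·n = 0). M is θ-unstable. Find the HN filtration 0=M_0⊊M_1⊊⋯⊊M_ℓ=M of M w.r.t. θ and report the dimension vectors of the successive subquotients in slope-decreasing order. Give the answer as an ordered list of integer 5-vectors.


Via rank(M_{q-1}∘⋯∘M_p): M ≅ I[1,1], I[1,4]^2, I[2,2]^2, I[4,4], I[4,5].
μ_θ-semistable layers: μ^(1)=69; μ^(2)=20; μ^(3)=6; μ^(4)=-1; μ^(5)=-29; μ^(6)=-57

((1, 0, 0, 0, 0); (0, 0, 2, 2, 0); (2, 2, 0, 0, 0); (0, 0, 0, 0, 1); (0, 0, 0, 2, 0); (0, 2, 0, 0, 0))


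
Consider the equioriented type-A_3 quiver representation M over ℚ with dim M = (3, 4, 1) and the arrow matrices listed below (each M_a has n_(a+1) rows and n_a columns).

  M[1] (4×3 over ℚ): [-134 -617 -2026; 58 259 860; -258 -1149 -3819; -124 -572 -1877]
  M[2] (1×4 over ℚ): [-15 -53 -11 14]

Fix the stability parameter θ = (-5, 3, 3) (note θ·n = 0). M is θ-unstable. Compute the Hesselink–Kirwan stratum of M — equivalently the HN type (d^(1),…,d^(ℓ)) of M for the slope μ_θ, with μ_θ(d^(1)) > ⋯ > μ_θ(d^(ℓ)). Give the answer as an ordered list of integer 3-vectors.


Barcode: M ≅ I[1,1], I[1,2], I[1,3], I[2,2]^2. HN layers by μ_θ (2 steps, strictly decreasing):
  μ^(1)=3; μ^(2)=-5

((0, 4, 1); (3, 0, 0))


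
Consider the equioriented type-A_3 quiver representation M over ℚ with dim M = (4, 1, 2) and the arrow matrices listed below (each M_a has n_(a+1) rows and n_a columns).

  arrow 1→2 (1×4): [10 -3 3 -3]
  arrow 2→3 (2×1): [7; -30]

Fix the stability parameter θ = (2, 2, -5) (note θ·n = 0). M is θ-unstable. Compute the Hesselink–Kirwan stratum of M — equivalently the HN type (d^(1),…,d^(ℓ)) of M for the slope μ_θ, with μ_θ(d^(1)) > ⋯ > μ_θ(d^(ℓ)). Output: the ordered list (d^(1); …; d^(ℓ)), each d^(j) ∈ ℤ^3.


Via rank(M_{q-1}∘⋯∘M_p): M ≅ I[1,1]^3, I[1,3], I[3,3].
μ_θ-semistable layers: μ^(1)=2; μ^(2)=-1/3; μ^(3)=-5

((3, 0, 0); (1, 1, 1); (0, 0, 1))


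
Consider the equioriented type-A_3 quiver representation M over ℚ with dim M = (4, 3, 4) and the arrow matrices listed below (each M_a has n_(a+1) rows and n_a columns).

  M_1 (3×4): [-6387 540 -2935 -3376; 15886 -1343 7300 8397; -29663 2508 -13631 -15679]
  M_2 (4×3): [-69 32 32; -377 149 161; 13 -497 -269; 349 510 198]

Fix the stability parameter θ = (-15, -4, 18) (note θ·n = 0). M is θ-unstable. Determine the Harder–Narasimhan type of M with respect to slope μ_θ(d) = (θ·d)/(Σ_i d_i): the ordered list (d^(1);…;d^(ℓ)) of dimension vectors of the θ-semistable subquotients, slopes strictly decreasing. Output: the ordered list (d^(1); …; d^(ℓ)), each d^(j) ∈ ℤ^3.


Interval decomposition of M: I[1,1], I[1,2], I[1,3]^2, I[3,3]^2.
HN type (ℓ=3): μ^(1)=18; μ^(2)=-4; μ^(3)=-15

((0, 0, 4); (0, 3, 0); (4, 0, 0))


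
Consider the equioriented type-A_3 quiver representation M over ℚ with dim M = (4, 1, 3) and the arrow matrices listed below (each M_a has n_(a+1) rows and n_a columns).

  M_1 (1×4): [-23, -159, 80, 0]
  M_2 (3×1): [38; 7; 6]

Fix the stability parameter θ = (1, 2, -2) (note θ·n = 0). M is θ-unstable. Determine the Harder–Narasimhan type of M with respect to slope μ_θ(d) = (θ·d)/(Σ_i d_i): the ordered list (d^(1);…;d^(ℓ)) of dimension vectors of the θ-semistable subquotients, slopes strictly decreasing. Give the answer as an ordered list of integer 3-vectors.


Interval decomposition of M: I[1,1]^3, I[1,3], I[3,3]^2.
HN type (ℓ=3): μ^(1)=1; μ^(2)=1/3; μ^(3)=-2

((3, 0, 0); (1, 1, 1); (0, 0, 2))


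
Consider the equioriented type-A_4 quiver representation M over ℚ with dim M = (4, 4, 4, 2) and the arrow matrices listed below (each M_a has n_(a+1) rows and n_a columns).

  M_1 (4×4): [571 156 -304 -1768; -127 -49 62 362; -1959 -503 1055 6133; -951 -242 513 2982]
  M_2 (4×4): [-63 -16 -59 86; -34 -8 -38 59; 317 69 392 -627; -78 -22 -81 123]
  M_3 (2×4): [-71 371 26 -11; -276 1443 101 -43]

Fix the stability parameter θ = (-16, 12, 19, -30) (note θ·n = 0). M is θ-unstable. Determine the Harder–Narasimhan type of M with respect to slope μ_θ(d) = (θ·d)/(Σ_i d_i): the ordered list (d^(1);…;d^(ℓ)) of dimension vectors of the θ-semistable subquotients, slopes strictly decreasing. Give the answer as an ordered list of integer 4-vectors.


Interval decomposition of M: I[1,3]^2, I[1,4]^2.
HN type (ℓ=4): μ^(1)=19; μ^(2)=12; μ^(3)=1/3; μ^(4)=-16

((0, 0, 2, 0); (0, 2, 0, 0); (0, 2, 2, 2); (4, 0, 0, 0))


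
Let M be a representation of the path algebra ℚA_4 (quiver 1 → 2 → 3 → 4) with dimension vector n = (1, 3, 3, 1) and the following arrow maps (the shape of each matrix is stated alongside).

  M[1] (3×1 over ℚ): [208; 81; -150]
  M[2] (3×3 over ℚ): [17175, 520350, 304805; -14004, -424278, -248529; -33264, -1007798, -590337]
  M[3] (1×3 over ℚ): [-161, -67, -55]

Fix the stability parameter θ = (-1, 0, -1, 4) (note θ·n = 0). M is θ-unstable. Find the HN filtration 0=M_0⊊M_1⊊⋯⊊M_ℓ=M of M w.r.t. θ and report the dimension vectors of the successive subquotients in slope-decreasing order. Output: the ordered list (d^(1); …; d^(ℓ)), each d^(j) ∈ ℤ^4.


Barcode: M ≅ I[1,2], I[2,3], I[2,4], I[3,3]. HN layers by μ_θ (4 steps, strictly decreasing):
  μ^(1)=4; μ^(2)=0; μ^(3)=-1/2; μ^(4)=-1

((0, 0, 0, 1); (0, 1, 0, 0); (0, 2, 2, 0); (1, 0, 1, 0))


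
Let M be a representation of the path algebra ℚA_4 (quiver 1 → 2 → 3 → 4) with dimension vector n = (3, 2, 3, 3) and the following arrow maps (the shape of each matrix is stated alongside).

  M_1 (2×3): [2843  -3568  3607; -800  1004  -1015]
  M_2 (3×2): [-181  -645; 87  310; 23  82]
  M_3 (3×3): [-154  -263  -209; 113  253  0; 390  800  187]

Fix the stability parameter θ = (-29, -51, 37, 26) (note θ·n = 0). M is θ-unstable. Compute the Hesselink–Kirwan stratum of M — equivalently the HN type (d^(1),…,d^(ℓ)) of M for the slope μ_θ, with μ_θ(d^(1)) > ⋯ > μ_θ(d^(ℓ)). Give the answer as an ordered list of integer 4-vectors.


Via rank(M_{q-1}∘⋯∘M_p): M ≅ I[1,1], I[1,4]^2, I[3,4].
μ_θ-semistable layers: μ^(1)=63/2; μ^(2)=-29; μ^(3)=-40

((0, 0, 3, 3); (1, 0, 0, 0); (2, 2, 0, 0))


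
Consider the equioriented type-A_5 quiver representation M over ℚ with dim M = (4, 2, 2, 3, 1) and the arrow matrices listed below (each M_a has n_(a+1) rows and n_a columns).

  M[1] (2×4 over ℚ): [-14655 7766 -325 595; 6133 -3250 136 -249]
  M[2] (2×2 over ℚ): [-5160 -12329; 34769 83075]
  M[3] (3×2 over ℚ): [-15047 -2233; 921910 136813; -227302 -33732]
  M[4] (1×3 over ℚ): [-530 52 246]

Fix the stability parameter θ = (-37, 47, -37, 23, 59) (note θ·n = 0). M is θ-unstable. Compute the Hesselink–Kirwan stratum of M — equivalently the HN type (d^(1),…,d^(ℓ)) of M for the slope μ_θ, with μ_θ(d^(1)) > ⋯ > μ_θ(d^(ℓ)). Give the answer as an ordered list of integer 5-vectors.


Interval decomposition of M: I[1,1]^2, I[1,4], I[1,5], I[4,4].
HN type (ℓ=4): μ^(1)=59; μ^(2)=23; μ^(3)=5; μ^(4)=-37

((0, 0, 0, 0, 1); (0, 0, 0, 3, 0); (0, 2, 2, 0, 0); (4, 0, 0, 0, 0))


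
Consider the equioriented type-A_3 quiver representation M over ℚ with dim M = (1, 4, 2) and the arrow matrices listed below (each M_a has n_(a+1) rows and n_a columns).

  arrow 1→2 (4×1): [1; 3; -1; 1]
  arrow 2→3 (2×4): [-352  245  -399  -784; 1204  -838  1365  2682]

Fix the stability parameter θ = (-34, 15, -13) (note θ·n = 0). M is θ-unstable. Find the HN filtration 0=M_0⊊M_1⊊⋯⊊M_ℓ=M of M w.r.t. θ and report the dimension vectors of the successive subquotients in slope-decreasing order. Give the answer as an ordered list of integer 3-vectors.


Via rank(M_{q-1}∘⋯∘M_p): M ≅ I[1,3], I[2,2]^2, I[2,3].
μ_θ-semistable layers: μ^(1)=15; μ^(2)=1; μ^(3)=-34

((0, 2, 0); (0, 2, 2); (1, 0, 0))


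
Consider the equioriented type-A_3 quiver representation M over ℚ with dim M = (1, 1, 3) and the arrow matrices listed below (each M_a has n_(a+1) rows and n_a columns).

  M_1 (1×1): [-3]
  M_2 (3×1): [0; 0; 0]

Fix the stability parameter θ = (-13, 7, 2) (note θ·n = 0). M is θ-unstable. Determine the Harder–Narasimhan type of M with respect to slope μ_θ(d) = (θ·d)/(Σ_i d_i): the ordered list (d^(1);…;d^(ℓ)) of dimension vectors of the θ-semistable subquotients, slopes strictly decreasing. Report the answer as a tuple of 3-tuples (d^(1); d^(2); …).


Via rank(M_{q-1}∘⋯∘M_p): M ≅ I[1,2], I[3,3]^3.
μ_θ-semistable layers: μ^(1)=7; μ^(2)=2; μ^(3)=-13

((0, 1, 0); (0, 0, 3); (1, 0, 0))


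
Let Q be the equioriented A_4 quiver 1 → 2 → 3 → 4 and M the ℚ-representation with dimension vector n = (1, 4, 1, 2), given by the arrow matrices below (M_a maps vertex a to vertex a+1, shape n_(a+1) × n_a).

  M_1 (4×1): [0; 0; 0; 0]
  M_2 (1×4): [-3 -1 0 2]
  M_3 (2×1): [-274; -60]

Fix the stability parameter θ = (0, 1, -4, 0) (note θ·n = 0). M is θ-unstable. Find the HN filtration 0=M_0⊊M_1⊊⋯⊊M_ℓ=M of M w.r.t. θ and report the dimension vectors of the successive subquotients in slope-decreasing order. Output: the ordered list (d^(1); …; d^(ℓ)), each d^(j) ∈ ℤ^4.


Interval decomposition of M: I[1,1], I[2,2]^3, I[2,4], I[4,4].
HN type (ℓ=3): μ^(1)=1; μ^(2)=0; μ^(3)=-3/2

((0, 3, 0, 0); (1, 0, 0, 2); (0, 1, 1, 0))


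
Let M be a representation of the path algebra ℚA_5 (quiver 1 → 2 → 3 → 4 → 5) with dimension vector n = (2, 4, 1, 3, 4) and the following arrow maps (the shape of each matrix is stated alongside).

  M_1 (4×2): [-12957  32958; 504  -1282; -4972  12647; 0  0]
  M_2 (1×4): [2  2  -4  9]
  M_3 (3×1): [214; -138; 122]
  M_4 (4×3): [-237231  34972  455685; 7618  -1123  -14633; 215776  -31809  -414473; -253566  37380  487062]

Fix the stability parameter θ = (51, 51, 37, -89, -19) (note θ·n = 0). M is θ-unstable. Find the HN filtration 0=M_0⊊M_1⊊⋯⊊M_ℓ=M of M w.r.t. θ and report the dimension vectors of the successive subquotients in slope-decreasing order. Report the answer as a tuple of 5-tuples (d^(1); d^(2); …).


Interval decomposition of M: I[1,2], I[1,4], I[2,2]^2, I[4,5]^2, I[5,5]^2.
HN type (ℓ=4): μ^(1)=51; μ^(2)=25/2; μ^(3)=-19; μ^(4)=-89

((1, 3, 0, 0, 0); (1, 1, 1, 1, 0); (0, 0, 0, 0, 4); (0, 0, 0, 2, 0))


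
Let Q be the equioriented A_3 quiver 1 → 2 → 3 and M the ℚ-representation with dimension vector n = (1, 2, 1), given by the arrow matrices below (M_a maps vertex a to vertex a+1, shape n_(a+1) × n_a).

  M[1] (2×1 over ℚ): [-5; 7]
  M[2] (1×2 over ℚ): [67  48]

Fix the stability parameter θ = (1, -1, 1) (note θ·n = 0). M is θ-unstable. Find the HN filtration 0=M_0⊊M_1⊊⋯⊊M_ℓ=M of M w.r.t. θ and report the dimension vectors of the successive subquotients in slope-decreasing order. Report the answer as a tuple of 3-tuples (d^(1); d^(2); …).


Via rank(M_{q-1}∘⋯∘M_p): M ≅ I[1,3], I[2,2].
μ_θ-semistable layers: μ^(1)=1; μ^(2)=0; μ^(3)=-1

((0, 0, 1); (1, 1, 0); (0, 1, 0))


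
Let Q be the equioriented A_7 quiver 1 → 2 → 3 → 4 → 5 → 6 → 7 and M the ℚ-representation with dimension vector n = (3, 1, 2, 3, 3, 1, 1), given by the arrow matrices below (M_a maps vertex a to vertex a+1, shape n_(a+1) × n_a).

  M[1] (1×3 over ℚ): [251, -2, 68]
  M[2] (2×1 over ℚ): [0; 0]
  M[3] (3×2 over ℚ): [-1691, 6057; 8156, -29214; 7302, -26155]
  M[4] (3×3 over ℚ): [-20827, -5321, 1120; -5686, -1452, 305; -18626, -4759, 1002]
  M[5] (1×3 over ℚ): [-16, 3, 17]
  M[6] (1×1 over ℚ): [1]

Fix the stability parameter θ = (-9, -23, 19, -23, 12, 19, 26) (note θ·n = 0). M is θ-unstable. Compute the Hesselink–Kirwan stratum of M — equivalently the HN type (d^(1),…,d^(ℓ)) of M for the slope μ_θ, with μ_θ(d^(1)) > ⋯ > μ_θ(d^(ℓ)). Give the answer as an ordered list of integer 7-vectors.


Interval decomposition of M: I[1,1]^2, I[1,2], I[3,5], I[3,7], I[4,5].
HN type (ℓ=7): μ^(1)=26; μ^(2)=19; μ^(3)=12; μ^(4)=-2; μ^(5)=-9; μ^(6)=-16; μ^(7)=-23

((0, 0, 0, 0, 0, 0, 1); (0, 0, 0, 0, 0, 1, 0); (0, 0, 0, 0, 3, 0, 0); (0, 0, 2, 2, 0, 0, 0); (2, 0, 0, 0, 0, 0, 0); (1, 1, 0, 0, 0, 0, 0); (0, 0, 0, 1, 0, 0, 0))


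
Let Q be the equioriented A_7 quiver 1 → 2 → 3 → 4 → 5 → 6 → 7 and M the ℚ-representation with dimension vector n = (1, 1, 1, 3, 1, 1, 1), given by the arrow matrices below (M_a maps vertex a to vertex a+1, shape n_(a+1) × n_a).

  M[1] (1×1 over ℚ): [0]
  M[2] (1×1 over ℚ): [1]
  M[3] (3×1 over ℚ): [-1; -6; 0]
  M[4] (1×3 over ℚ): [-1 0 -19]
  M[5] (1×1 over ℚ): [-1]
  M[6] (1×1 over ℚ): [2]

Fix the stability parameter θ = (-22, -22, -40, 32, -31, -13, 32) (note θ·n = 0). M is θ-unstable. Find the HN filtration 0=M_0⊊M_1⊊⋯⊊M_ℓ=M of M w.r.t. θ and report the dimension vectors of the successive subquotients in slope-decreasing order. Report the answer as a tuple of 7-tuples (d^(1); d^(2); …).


Barcode: M ≅ I[1,1], I[2,7], I[4,4]^2. HN layers by μ_θ (4 steps, strictly decreasing):
  μ^(1)=32; μ^(2)=-4; μ^(3)=-22; μ^(4)=-31

((0, 0, 0, 2, 0, 0, 1); (0, 0, 0, 1, 1, 1, 0); (1, 0, 0, 0, 0, 0, 0); (0, 1, 1, 0, 0, 0, 0))


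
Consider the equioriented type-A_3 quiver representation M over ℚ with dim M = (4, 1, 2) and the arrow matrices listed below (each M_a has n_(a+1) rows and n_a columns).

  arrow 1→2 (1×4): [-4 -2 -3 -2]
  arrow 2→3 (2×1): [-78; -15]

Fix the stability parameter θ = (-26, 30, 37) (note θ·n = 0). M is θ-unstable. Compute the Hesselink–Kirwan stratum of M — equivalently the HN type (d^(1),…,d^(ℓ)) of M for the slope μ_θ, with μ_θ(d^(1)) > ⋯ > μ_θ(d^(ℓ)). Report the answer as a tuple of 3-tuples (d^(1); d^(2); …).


Interval decomposition of M: I[1,1]^3, I[1,3], I[3,3].
HN type (ℓ=3): μ^(1)=37; μ^(2)=30; μ^(3)=-26

((0, 0, 2); (0, 1, 0); (4, 0, 0))


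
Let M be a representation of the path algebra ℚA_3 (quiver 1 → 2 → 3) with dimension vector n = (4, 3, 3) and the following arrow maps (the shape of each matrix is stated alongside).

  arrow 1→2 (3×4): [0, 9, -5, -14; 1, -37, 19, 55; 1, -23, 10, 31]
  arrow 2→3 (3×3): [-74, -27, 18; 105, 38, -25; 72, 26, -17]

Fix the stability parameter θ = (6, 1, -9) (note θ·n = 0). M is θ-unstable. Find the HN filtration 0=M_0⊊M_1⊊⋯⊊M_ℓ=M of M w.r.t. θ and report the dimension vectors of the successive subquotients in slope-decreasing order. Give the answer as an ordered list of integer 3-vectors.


Barcode: M ≅ I[1,1], I[1,3]^3. HN layers by μ_θ (2 steps, strictly decreasing):
  μ^(1)=6; μ^(2)=-2/3

((1, 0, 0); (3, 3, 3))


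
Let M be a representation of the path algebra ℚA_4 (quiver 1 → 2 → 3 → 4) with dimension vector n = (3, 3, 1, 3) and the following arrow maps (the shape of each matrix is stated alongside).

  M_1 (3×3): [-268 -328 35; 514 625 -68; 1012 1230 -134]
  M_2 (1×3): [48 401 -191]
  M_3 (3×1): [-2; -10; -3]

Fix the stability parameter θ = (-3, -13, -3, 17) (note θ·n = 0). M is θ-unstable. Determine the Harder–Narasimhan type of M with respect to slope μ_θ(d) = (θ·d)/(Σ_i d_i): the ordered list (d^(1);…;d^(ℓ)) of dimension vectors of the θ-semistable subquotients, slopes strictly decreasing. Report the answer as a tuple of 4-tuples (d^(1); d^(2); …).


Barcode: M ≅ I[1,1], I[1,2], I[1,4], I[2,2], I[4,4]^2. HN layers by μ_θ (4 steps, strictly decreasing):
  μ^(1)=17; μ^(2)=-3; μ^(3)=-8; μ^(4)=-13

((0, 0, 0, 3); (1, 0, 1, 0); (2, 2, 0, 0); (0, 1, 0, 0))


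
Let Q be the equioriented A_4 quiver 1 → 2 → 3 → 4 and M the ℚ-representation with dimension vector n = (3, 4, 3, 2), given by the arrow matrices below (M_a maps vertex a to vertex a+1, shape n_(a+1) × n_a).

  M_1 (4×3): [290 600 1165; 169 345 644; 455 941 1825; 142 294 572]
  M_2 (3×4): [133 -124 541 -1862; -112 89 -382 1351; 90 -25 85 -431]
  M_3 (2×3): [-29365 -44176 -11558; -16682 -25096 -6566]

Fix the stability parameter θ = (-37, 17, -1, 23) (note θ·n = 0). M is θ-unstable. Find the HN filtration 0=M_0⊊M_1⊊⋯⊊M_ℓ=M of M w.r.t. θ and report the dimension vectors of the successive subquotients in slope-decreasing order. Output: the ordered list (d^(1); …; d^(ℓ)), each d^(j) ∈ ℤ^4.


Interval decomposition of M: I[1,1], I[1,4]^2, I[2,2], I[2,3].
HN type (ℓ=4): μ^(1)=23; μ^(2)=17; μ^(3)=8; μ^(4)=-37

((0, 0, 0, 2); (0, 1, 0, 0); (0, 3, 3, 0); (3, 0, 0, 0))


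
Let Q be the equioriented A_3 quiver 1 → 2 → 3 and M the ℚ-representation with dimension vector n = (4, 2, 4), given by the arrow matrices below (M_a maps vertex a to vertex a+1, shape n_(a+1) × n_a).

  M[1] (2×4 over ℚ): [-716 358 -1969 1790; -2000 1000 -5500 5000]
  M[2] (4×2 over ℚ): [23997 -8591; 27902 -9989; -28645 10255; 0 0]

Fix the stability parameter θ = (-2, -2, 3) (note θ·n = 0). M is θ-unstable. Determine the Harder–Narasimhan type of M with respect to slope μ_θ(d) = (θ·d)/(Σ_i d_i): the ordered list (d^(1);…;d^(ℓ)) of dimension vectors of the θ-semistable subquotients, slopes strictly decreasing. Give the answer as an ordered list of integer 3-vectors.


Via rank(M_{q-1}∘⋯∘M_p): M ≅ I[1,1]^3, I[1,3], I[2,3], I[3,3]^2.
μ_θ-semistable layers: μ^(1)=3; μ^(2)=-2

((0, 0, 4); (4, 2, 0))


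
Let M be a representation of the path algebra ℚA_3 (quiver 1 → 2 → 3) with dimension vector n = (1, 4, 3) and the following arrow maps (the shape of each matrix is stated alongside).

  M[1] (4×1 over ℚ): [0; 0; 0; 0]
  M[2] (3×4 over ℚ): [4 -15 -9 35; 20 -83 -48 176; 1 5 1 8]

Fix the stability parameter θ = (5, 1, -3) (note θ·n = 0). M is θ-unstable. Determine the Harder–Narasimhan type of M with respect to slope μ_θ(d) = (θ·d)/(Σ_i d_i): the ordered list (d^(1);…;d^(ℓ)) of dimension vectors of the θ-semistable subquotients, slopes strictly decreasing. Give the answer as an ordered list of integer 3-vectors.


Interval decomposition of M: I[1,1], I[2,2], I[2,3]^3.
HN type (ℓ=3): μ^(1)=5; μ^(2)=1; μ^(3)=-1

((1, 0, 0); (0, 1, 0); (0, 3, 3))


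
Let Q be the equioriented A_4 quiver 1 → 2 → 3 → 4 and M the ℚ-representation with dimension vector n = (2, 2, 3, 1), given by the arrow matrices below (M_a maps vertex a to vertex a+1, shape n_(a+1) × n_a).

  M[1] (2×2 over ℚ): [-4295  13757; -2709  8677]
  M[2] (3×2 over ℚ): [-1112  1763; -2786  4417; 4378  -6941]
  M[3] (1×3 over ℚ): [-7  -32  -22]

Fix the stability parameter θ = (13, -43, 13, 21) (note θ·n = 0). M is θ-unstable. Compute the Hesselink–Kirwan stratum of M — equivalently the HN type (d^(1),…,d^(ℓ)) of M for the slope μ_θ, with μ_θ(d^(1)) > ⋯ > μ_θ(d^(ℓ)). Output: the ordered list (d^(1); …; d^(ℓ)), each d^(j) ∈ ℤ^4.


Interval decomposition of M: I[1,3], I[1,4], I[3,3].
HN type (ℓ=3): μ^(1)=21; μ^(2)=13; μ^(3)=-15

((0, 0, 0, 1); (0, 0, 3, 0); (2, 2, 0, 0))


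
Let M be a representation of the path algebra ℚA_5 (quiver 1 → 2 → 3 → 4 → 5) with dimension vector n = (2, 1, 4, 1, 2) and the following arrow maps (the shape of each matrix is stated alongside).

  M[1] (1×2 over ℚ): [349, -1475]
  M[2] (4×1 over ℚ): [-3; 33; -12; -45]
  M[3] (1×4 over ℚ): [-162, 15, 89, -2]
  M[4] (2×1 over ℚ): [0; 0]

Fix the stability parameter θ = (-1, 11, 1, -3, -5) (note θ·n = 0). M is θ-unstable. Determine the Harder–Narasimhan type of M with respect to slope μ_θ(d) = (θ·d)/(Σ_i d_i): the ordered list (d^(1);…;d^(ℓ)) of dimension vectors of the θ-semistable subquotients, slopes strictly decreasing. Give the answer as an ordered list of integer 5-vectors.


Via rank(M_{q-1}∘⋯∘M_p): M ≅ I[1,1], I[1,4], I[3,3]^3, I[5,5]^2.
μ_θ-semistable layers: μ^(1)=3; μ^(2)=1; μ^(3)=-1; μ^(4)=-5

((0, 1, 1, 1, 0); (0, 0, 3, 0, 0); (2, 0, 0, 0, 0); (0, 0, 0, 0, 2))


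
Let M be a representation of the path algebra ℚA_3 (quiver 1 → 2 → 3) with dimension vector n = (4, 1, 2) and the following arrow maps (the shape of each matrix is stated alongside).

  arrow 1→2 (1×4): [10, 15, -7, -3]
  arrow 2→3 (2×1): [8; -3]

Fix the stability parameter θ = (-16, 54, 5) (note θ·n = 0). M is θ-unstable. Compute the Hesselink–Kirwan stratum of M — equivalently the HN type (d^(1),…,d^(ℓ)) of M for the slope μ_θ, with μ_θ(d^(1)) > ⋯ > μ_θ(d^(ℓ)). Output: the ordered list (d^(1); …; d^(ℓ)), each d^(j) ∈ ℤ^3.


Interval decomposition of M: I[1,1]^3, I[1,3], I[3,3].
HN type (ℓ=3): μ^(1)=59/2; μ^(2)=5; μ^(3)=-16

((0, 1, 1); (0, 0, 1); (4, 0, 0))


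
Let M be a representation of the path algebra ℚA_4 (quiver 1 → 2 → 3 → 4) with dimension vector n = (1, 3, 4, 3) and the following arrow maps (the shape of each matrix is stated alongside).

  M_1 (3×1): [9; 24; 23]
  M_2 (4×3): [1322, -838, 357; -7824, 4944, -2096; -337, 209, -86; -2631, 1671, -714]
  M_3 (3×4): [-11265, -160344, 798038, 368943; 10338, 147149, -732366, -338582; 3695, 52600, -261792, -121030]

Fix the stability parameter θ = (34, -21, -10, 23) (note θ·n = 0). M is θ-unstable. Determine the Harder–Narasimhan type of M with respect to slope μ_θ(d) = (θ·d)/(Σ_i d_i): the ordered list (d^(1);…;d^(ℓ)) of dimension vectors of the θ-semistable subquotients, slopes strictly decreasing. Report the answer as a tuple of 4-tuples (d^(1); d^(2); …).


Via rank(M_{q-1}∘⋯∘M_p): M ≅ I[1,4], I[2,2], I[2,4], I[3,3], I[3,4].
μ_θ-semistable layers: μ^(1)=23; μ^(2)=1; μ^(3)=-10; μ^(4)=-21

((0, 0, 0, 3); (1, 1, 1, 0); (0, 0, 3, 0); (0, 2, 0, 0))


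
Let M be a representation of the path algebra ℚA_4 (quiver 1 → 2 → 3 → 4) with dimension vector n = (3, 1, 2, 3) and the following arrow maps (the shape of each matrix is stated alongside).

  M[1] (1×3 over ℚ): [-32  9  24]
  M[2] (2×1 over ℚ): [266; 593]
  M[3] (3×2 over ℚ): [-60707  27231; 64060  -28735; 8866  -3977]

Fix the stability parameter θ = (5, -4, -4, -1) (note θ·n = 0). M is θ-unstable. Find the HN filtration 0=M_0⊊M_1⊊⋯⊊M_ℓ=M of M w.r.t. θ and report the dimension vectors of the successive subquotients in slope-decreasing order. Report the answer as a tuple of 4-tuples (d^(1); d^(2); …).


Interval decomposition of M: I[1,1]^2, I[1,4], I[3,4], I[4,4].
HN type (ℓ=3): μ^(1)=5; μ^(2)=-1; μ^(3)=-4

((2, 0, 0, 0); (1, 1, 1, 3); (0, 0, 1, 0))


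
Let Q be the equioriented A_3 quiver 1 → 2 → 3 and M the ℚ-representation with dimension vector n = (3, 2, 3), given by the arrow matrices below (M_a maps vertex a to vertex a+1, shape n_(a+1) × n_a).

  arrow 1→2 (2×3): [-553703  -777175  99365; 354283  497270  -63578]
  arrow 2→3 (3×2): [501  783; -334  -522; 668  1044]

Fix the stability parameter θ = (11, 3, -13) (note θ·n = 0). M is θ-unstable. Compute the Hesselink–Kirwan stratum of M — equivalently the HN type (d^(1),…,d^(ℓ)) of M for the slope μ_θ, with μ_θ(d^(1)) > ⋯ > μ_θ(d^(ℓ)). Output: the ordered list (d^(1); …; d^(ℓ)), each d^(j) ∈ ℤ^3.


Interval decomposition of M: I[1,1], I[1,2], I[1,3], I[3,3]^2.
HN type (ℓ=4): μ^(1)=11; μ^(2)=7; μ^(3)=1/3; μ^(4)=-13

((1, 0, 0); (1, 1, 0); (1, 1, 1); (0, 0, 2))
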